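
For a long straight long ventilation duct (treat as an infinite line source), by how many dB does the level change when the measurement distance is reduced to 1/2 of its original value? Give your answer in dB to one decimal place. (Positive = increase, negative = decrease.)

With cylindrical spreading the level changes by −10·log₁₀(r₂/r₁).
ΔL = −10·log₁₀(0.5) = +3.01 dB.

+3.0 dB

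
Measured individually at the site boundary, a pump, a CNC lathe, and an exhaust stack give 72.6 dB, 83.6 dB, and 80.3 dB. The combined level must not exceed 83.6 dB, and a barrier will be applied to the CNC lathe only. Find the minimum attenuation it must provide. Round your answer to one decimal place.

3.4 dB

Fixed contribution from the other sources: Σ 10^(L/10) = 10^(72.6/10) + 10^(80.3/10) = 1.253e+08 (80.98 dB).
The limit corresponds to 10^(83.6/10) = 2.291e+08; subtracting the fixed part leaves 1.037e+08 for the CNC lathe, i.e. 80.16 dB.
So the CNC lathe must be reduced from 83.6 to 80.16 dB: IL = 3.44 dB.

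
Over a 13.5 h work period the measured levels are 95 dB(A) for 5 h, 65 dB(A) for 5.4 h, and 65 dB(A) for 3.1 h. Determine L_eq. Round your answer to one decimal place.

The energy average is taken in the linear domain: L_eq = 10·log₁₀[(Σ tᵢ·10^(Lᵢ/10))/T], T = 13.5 h.
Σ tᵢ·10^(Lᵢ/10) = 5·10^(95/10) + 5.4·10^(65/10) + 3.1·10^(65/10) = 1.584e+10.
L_eq = 10·log₁₀(1.584e+10/13.5) = 90.69 dB(A).

90.7 dB(A)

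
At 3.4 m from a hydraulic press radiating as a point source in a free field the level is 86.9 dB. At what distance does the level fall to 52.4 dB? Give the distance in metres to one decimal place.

180.5 m

The 34.5 dB drop corresponds to a distance ratio of 10^(34.5/20) for a point source.
r₂ = 3.4·10^((86.9−52.4)/20) = 3.4·10^(34.5/20) = 180.50 m.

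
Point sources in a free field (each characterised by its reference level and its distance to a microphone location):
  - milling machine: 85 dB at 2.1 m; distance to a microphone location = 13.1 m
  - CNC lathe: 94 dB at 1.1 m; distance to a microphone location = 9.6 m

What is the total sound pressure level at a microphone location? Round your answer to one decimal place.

Propagate each source to the receiver with L = L_ref − 20·log₁₀(r/r_ref), then add intensities.
milling machine: 85 − 20·log₁₀(13.1/2.1) = 85 − 15.90 = 69.10 dB.
CNC lathe: 94 − 20·log₁₀(9.6/1.1) = 94 − 18.82 = 75.18 dB.
Σ 10^(L/10) = 4.111e+07 → L_total = 10·log₁₀(4.111e+07) = 76.14 dB.

76.1 dB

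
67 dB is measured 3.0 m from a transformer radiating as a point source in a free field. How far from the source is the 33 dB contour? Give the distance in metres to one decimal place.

150.4 m

The 34.0 dB drop corresponds to a distance ratio of 10^(34.0/20) for a point source.
r₂ = 3.0·10^((67−33)/20) = 3.0·10^(34.0/20) = 150.36 m.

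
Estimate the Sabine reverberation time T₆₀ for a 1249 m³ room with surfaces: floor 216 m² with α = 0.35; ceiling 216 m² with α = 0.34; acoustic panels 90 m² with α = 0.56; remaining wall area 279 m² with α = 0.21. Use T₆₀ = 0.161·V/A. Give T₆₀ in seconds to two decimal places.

0.78 s

Total absorption A = 216·0.35 + 216·0.34 + 90·0.56 + 279·0.21 = 258.03 m² sabins.
T₆₀ = 0.161·V/A = 0.161·1249/258.03 = 0.779 s.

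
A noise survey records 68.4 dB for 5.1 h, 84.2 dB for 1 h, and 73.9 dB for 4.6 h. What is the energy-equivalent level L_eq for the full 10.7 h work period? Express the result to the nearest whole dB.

76 dB

The energy average is taken in the linear domain: L_eq = 10·log₁₀[(Σ tᵢ·10^(Lᵢ/10))/T], T = 10.7 h.
Σ tᵢ·10^(Lᵢ/10) = 5.1·10^(68.4/10) + 1·10^(84.2/10) + 4.6·10^(73.9/10) = 4.112e+08.
L_eq = 10·log₁₀(4.112e+08/10.7) = 75.85 dB.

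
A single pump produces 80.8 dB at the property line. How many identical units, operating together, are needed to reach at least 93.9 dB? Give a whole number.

Need L₁ + 10·log₁₀ N ≥ 93.9, i.e. log₁₀ N ≥ 1.31.
N ≥ 10^(13.1/10) = 20.417, so N = 21.

21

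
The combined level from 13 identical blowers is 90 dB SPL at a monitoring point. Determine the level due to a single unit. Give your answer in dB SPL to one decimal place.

13 equal contributions raise the level by 10·log₁₀ 13 = 11.139 dB, so each unit alone gives 90 − 11.139.

78.9 dB SPL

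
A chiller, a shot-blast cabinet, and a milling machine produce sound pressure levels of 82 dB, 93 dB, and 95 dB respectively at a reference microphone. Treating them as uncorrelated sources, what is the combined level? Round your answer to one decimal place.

97.3 dB

For uncorrelated sources the intensities add, so convert each level to linear form, sum, and take 10·log₁₀ of the total.
Σ 10^(L/10) = 10^(82/10) + 10^(93/10) + 10^(95/10) = 5.316e+09.
L_total = 10·log₁₀(5.316e+09) = 97.26 dB.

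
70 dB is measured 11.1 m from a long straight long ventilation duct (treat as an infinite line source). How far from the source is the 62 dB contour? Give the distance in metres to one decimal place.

70.0 m

For a line source L₁ − L₂ = 10·log₁₀(r₂/r₁), so r₂ = r₁·10^((L₁−L₂)/10).
r₂ = 11.1·10^((70−62)/10) = 11.1·10^(8.0/10) = 70.04 m.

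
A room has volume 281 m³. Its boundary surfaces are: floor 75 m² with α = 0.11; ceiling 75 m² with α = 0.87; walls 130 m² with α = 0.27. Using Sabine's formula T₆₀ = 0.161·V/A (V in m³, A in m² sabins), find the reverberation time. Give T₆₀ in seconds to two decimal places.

0.42 s

A = Σ Sᵢαᵢ = 75·0.11 + 75·0.87 + 130·0.27 = 108.60 m².
T₆₀ = 0.161·V/A = 0.161·281/108.60 = 0.417 s.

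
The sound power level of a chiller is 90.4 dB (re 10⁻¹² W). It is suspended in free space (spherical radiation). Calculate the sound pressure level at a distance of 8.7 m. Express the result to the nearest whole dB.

61 dB

The power spreads over a sphere of area 4π·r², so L_p = L_w − 10·log₁₀(4π·r²).
4π·r² = 951.1 m², 10·log₁₀ of that is 29.782 dB.
L_p = 90.4 − 29.782 = 60.62 dB.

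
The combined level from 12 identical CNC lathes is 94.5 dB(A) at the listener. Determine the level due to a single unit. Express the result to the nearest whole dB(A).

84 dB(A)

For N identical incoherent sources L_total = L₁ + 10·log₁₀ N, so L₁ = 94.5 − 10·log₁₀(12) = 94.5 − 10.792.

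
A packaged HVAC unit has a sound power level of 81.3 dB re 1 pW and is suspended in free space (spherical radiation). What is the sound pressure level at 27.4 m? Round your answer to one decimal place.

Free-field spherical radiation: L_p = L_w − 10·log₁₀(4π·r²), r = 27.4 m.
4π·r² = 9434 m², 10·log₁₀ of that is 39.747 dB.
L_p = 81.3 − 39.747 = 41.55 dB.

41.6 dB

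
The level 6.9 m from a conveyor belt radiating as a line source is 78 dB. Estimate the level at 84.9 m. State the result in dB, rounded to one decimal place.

Cylindrical spreading from a line source gives a 10·log₁₀(r₂/r₁) drop.
L₂ = 78 − 10·log₁₀(84.9/6.9) = 78 − 10.901 = 67.10 dB.

67.1 dB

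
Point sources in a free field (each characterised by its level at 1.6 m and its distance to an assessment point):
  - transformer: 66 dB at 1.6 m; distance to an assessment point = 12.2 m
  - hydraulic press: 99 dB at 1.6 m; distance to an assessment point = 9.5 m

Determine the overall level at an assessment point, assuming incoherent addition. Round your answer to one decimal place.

83.5 dB

Apply inverse-square spreading to bring every level to the receiver, then sum 10^(L/10).
transformer: 66 − 20·log₁₀(12.2/1.6) = 66 − 17.64 = 48.36 dB.
hydraulic press: 99 − 20·log₁₀(9.5/1.6) = 99 − 15.47 = 83.53 dB.
Σ 10^(L/10) = 2.254e+08 → L_total = 10·log₁₀(2.254e+08) = 83.53 dB.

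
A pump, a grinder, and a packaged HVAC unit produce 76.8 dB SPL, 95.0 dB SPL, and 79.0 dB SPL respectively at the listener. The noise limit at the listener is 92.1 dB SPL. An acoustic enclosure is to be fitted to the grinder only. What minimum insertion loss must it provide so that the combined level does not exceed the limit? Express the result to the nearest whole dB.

Fixed contribution from the other sources: Σ 10^(L/10) = 10^(76.8/10) + 10^(79.0/10) = 1.273e+08 (81.05 dB SPL).
To meet 92.1 dB SPL overall, the treated grinder may contribute at most 10^(92.1/10) − 1.273e+08 = 1.495e+09, i.e. 91.75 dB SPL.
Required insertion loss = 95.0 − 91.75 = 3.25 dB.

3 dB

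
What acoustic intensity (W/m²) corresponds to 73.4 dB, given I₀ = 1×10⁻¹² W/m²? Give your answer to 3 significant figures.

I = I₀·10^(L/10) = 10⁻¹² × 10^(73.4/10) = 10^(-4.660).

2.19e-05 W/m²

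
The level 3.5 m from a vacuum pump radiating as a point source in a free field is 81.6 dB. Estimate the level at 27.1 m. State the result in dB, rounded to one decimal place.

63.8 dB

Point-source attenuation: ΔL = 20·log₁₀(r₂/r₁) = 20·log₁₀(27.1/3.5) = 17.778 dB.
L₂ = 81.6 − 20·log₁₀(27.1/3.5) = 81.6 − 17.778 = 63.82 dB.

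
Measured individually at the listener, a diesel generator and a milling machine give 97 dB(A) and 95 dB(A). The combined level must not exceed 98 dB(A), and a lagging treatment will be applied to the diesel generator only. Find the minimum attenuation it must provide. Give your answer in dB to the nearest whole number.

The untreated sources together contribute 10^(95/10) = 3.162e+09, i.e. 95.00 dB(A).
The limit corresponds to 10^(98/10) = 6.310e+09; subtracting the fixed part leaves 3.147e+09 for the diesel generator, i.e. 94.98 dB(A).
Required insertion loss = 97 − 94.98 = 2.02 dB.

2 dB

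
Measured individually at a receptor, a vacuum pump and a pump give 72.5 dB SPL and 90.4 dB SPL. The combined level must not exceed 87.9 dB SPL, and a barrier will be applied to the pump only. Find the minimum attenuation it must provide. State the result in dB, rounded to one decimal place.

Fixed contribution from the other source: Σ 10^(L/10) = 10^(72.5/10) = 1.778e+07 (72.50 dB SPL).
The limit corresponds to 10^(87.9/10) = 6.166e+08; subtracting the fixed part leaves 5.988e+08 for the pump, i.e. 87.77 dB SPL.
So the pump must be reduced from 90.4 to 87.77 dB SPL: IL = 2.63 dB.

2.6 dB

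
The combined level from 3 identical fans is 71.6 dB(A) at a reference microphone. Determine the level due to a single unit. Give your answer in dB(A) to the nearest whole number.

67 dB(A)

3 equal contributions raise the level by 10·log₁₀ 3 = 4.771 dB, so each unit alone gives 71.6 − 4.771.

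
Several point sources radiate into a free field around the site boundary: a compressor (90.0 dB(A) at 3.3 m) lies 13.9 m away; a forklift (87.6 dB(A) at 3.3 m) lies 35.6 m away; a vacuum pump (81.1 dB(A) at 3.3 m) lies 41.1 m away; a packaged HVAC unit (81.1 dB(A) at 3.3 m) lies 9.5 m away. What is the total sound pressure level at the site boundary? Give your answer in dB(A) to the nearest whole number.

Apply inverse-square spreading to bring every level to the receiver, then sum 10^(L/10).
compressor: 90.0 − 20·log₁₀(13.9/3.3) = 90.0 − 12.49 = 77.51 dB(A).
forklift: 87.6 − 20·log₁₀(35.6/3.3) = 87.6 − 20.66 = 66.94 dB(A).
vacuum pump: 81.1 − 20·log₁₀(41.1/3.3) = 81.1 − 21.91 = 59.19 dB(A).
packaged HVAC unit: 81.1 − 20·log₁₀(9.5/3.3) = 81.1 − 9.18 = 71.92 dB(A).
Σ 10^(L/10) = 7.768e+07 → L_total = 10·log₁₀(7.768e+07) = 78.90 dB(A).

79 dB(A)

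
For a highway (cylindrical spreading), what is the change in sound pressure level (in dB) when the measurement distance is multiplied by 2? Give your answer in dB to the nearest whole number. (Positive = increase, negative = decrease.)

Line-source spreading: ΔL = −10·log₁₀(r₂/r₁).
ΔL = −10·log₁₀(2) = -3.01 dB.

-3 dB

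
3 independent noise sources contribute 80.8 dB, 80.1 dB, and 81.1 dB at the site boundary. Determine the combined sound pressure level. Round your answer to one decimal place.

85.5 dB

For uncorrelated sources the intensities add, so convert each level to linear form, sum, and take 10·log₁₀ of the total.
Σ 10^(L/10) = 10^(80.8/10) + 10^(80.1/10) + 10^(81.1/10) = 3.514e+08.
L_total = 10·log₁₀(3.514e+08) = 85.46 dB.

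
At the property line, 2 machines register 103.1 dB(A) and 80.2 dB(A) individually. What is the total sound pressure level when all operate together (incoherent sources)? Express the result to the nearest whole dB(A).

For uncorrelated sources the intensities add, so convert each level to linear form, sum, and take 10·log₁₀ of the total.
Σ 10^(L/10) = 10^(103.1/10) + 10^(80.2/10) = 2.052e+10.
L_total = 10·log₁₀(2.052e+10) = 103.12 dB(A).

103 dB(A)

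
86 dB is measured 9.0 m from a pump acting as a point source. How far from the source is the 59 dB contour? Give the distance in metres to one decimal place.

201.5 m

Point-source spreading drops the level by 20·log₁₀(r₂/r₁); inverting, r₂/r₁ = 10^(ΔL/20).
r₂ = 9.0·10^((86−59)/20) = 9.0·10^(27.0/20) = 201.48 m.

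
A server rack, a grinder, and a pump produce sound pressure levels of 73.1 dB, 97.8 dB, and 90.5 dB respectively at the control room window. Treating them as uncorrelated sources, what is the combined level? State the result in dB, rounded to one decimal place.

98.6 dB

For uncorrelated sources the intensities add, so convert each level to linear form, sum, and take 10·log₁₀ of the total.
Σ 10^(L/10) = 10^(73.1/10) + 10^(97.8/10) + 10^(90.5/10) = 7.168e+09.
L_total = 10·log₁₀(7.168e+09) = 98.55 dB.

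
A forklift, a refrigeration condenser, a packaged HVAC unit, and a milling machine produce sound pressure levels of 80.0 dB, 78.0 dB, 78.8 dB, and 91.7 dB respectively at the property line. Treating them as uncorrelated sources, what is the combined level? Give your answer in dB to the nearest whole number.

92 dB

For uncorrelated sources the intensities add, so convert each level to linear form, sum, and take 10·log₁₀ of the total.
Σ 10^(L/10) = 10^(80.0/10) + 10^(78.0/10) + 10^(78.8/10) + 10^(91.7/10) = 1.718e+09.
L_total = 10·log₁₀(1.718e+09) = 92.35 dB.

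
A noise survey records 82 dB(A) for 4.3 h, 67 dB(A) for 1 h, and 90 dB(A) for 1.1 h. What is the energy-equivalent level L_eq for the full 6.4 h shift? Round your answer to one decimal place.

84.5 dB(A)

The energy average is taken in the linear domain: L_eq = 10·log₁₀[(Σ tᵢ·10^(Lᵢ/10))/T], T = 6.4 h.
Σ tᵢ·10^(Lᵢ/10) = 4.3·10^(82/10) + 1·10^(67/10) + 1.1·10^(90/10) = 1.787e+09.
L_eq = 10·log₁₀(1.787e+09/6.4) = 84.46 dB(A).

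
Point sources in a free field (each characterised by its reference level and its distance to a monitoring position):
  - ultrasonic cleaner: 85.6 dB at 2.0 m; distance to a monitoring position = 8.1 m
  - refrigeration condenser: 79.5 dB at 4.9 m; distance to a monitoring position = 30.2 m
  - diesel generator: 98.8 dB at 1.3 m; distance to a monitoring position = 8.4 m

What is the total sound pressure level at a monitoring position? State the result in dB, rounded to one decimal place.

First find each source's level at the receiver (point-source: −20·log₁₀(r/r_ref)), then combine on an intensity basis.
ultrasonic cleaner: 85.6 − 20·log₁₀(8.1/2.0) = 85.6 − 12.15 = 73.45 dB.
refrigeration condenser: 79.5 − 20·log₁₀(30.2/4.9) = 79.5 − 15.80 = 63.70 dB.
diesel generator: 98.8 − 20·log₁₀(8.4/1.3) = 98.8 − 16.21 = 82.59 dB.
Σ 10^(L/10) = 2.062e+08 → L_total = 10·log₁₀(2.062e+08) = 83.14 dB.

83.1 dB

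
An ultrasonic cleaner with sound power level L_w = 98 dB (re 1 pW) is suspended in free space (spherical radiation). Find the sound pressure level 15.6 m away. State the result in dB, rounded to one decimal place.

The power spreads over a sphere of area 4π·r², so L_p = L_w − 10·log₁₀(4π·r²).
4π·r² = 3058 m², 10·log₁₀ of that is 34.855 dB.
L_p = 98 − 34.855 = 63.15 dB.

63.1 dB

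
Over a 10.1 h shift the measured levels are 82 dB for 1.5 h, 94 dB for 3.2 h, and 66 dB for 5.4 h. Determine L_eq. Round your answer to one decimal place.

89.1 dB

L_eq = 10·log₁₀[(1/T)·Σ tᵢ·10^(Lᵢ/10)] with T = 10.1 h.
Σ tᵢ·10^(Lᵢ/10) = 1.5·10^(82/10) + 3.2·10^(94/10) + 5.4·10^(66/10) = 8.297e+09.
L_eq = 10·log₁₀(8.297e+09/10.1) = 89.15 dB.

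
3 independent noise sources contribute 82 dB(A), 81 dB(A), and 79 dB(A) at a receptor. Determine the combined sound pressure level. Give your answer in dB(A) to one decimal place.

Incoherent sources combine by intensity addition: L_total = 10·log₁₀(Σ 10^(L_i/10)).
Σ 10^(L/10) = 10^(82/10) + 10^(81/10) + 10^(79/10) = 3.638e+08.
L_total = 10·log₁₀(3.638e+08) = 85.61 dB(A).

85.6 dB(A)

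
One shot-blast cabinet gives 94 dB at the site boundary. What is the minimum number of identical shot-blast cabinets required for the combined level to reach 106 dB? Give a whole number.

The shortfall is 106 − 94 = 12.0 dB, and N units add 10·log₁₀ N, so need 10·log₁₀ N ≥ 12.0.
N ≥ 10^(12.0/10) = 15.849, so N = 16.

16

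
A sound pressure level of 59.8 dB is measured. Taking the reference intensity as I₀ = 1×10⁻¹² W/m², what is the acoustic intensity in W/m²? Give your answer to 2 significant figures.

9.5e-07 W/m²

L = 10·log₁₀(I/I₀) ⇒ I = I₀·10^(L/10) = 10⁻¹² × 10^5.98.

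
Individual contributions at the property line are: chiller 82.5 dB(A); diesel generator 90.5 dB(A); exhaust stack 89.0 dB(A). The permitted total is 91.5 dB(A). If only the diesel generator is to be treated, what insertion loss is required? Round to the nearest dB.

4 dB

Fixed contribution from the other sources: Σ 10^(L/10) = 10^(82.5/10) + 10^(89.0/10) = 9.722e+08 (89.88 dB(A)).
To meet 91.5 dB(A) overall, the treated diesel generator may contribute at most 10^(91.5/10) − 9.722e+08 = 4.404e+08, i.e. 86.44 dB(A).
So the diesel generator must be reduced from 90.5 to 86.44 dB(A): IL = 4.06 dB.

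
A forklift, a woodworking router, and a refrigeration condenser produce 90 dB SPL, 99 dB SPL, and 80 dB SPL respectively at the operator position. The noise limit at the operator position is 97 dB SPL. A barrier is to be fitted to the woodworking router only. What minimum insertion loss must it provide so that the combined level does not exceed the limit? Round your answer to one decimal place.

3.1 dB

The untreated sources together contribute 10^(90/10) + 10^(80/10) = 1.100e+09, i.e. 90.41 dB SPL.
To meet 97 dB SPL overall, the treated woodworking router may contribute at most 10^(97/10) − 1.100e+09 = 3.912e+09, i.e. 95.92 dB SPL.
So the woodworking router must be reduced from 99 to 95.92 dB SPL: IL = 3.08 dB.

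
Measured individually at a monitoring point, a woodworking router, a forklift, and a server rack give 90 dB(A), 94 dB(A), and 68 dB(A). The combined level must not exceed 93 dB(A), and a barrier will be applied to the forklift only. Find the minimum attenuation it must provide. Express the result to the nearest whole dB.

Fixed contribution from the other sources: Σ 10^(L/10) = 10^(90/10) + 10^(68/10) = 1.006e+09 (90.03 dB(A)).
The limit corresponds to 10^(93/10) = 1.995e+09; subtracting the fixed part leaves 9.890e+08 for the forklift, i.e. 89.95 dB(A).
Required insertion loss = 94 − 89.95 = 4.05 dB.

4 dB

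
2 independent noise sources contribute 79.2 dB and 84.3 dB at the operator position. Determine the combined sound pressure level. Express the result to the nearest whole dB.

For uncorrelated sources the intensities add, so convert each level to linear form, sum, and take 10·log₁₀ of the total.
Σ 10^(L/10) = 10^(79.2/10) + 10^(84.3/10) = 3.523e+08.
L_total = 10·log₁₀(3.523e+08) = 85.47 dB.

85 dB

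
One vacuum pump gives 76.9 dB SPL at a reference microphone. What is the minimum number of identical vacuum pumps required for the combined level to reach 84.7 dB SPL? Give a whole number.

7

N identical sources give L₁ + 10·log₁₀ N, so require 10·log₁₀ N ≥ 84.7 − 76.9 = 7.8 dB.
N ≥ 10^(7.8/10) = 6.026, so N = 7.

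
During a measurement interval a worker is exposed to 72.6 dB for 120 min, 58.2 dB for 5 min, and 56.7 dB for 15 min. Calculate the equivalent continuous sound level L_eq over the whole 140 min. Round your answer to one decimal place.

72.0 dB

The energy average is taken in the linear domain: L_eq = 10·log₁₀[(Σ tᵢ·10^(Lᵢ/10))/T], T = 140 min.
Σ tᵢ·10^(Lᵢ/10) = 120·10^(72.6/10) + 5·10^(58.2/10) + 15·10^(56.7/10) = 2.194e+09.
L_eq = 10·log₁₀(2.194e+09/140) = 71.95 dB.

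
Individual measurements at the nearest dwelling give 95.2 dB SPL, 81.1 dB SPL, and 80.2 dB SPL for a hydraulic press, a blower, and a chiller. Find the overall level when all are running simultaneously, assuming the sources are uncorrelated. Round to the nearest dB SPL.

For uncorrelated sources the intensities add, so convert each level to linear form, sum, and take 10·log₁₀ of the total.
Σ 10^(L/10) = 10^(95.2/10) + 10^(81.1/10) + 10^(80.2/10) = 3.545e+09.
L_total = 10·log₁₀(3.545e+09) = 95.50 dB SPL.

95 dB SPL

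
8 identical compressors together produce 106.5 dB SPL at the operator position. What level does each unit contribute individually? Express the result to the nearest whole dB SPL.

97 dB SPL

8 equal contributions raise the level by 10·log₁₀ 8 = 9.031 dB, so each unit alone gives 106.5 − 9.031.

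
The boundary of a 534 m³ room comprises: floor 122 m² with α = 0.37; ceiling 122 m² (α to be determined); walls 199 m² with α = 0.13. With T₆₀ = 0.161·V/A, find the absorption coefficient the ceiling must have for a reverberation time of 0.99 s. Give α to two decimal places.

0.13

From T₆₀ = 0.161·V/A, the target T₆₀ = 0.99 s needs A = 0.161·534/0.99 = 86.84 m².
Absorption from the other surfaces = 122·0.37 + 199·0.13 = 71.01 m², so the ceiling must supply 15.83 m² over 122 m².
α = 15.83/122 = 0.130.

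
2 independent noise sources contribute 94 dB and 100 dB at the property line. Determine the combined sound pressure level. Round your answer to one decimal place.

Incoherent sources combine by intensity addition: L_total = 10·log₁₀(Σ 10^(L_i/10)).
Σ 10^(L/10) = 10^(94/10) + 10^(100/10) = 1.251e+10.
L_total = 10·log₁₀(1.251e+10) = 100.97 dB.

101.0 dB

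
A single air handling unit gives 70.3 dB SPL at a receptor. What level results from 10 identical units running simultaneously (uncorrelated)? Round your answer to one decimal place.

80.3 dB SPL

L_total = L₁ + 10·log₁₀ N for N identical incoherent sources.
L_total = 70.3 + 10·log₁₀(10) = 70.3 + 10.000 = 80.30 dB SPL.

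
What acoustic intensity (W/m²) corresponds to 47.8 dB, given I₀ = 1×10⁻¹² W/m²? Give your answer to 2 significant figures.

I = I₀·10^(L/10) = 10⁻¹² × 10^(47.8/10) = 10^(-7.220).

6.0e-08 W/m²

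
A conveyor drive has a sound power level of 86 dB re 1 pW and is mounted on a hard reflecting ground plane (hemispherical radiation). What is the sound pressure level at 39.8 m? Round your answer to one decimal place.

46.0 dB

L_p = L_w − 10·log₁₀(2π·r²) with r = 39.8 m.
2π·r² = 9953 m², 10·log₁₀ of that is 39.979 dB.
L_p = 86 − 39.979 = 46.02 dB.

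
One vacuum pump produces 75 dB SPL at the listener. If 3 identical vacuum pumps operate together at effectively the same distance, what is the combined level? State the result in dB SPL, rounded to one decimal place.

L_total = L₁ + 10·log₁₀ N for N identical incoherent sources.
L_total = 75 + 10·log₁₀(3) = 75 + 4.771 = 79.77 dB SPL.

79.8 dB SPL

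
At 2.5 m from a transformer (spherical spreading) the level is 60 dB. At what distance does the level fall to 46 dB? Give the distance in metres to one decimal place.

Point-source spreading drops the level by 20·log₁₀(r₂/r₁); inverting, r₂/r₁ = 10^(ΔL/20).
r₂ = 2.5·10^((60−46)/20) = 2.5·10^(14.0/20) = 12.53 m.

12.5 m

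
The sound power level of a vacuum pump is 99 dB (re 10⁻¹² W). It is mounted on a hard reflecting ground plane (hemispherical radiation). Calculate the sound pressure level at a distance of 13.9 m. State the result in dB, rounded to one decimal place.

The power spreads over a hemisphere of area 2π·r², so L_p = L_w − 10·log₁₀(2π·r²).
2π·r² = 1214 m², 10·log₁₀ of that is 30.842 dB.
L_p = 99 − 30.842 = 68.16 dB.

68.2 dB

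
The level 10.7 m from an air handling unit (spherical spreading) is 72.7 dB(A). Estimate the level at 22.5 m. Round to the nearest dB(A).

66 dB(A)

Spherical spreading from a point source gives a 20·log₁₀(r₂/r₁) drop.
L₂ = 72.7 − 20·log₁₀(22.5/10.7) = 72.7 − 6.456 = 66.24 dB(A).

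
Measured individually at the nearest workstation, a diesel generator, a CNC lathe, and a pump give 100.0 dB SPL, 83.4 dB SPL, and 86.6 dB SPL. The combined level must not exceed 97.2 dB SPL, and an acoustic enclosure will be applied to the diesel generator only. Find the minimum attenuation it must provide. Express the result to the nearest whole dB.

3 dB

Everything except the diesel generator sums to 10^(83.4/10) + 10^(86.6/10) = 6.759e+08 in linear terms, 88.30 dB SPL.
The limit corresponds to 10^(97.2/10) = 5.248e+09; subtracting the fixed part leaves 4.572e+09 for the diesel generator, i.e. 96.60 dB SPL.
So the diesel generator must be reduced from 100.0 to 96.60 dB SPL: IL = 3.40 dB.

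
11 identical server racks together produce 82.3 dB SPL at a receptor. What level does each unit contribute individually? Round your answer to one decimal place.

71.9 dB SPL

For N identical incoherent sources L_total = L₁ + 10·log₁₀ N, so L₁ = 82.3 − 10·log₁₀(11) = 82.3 − 10.414.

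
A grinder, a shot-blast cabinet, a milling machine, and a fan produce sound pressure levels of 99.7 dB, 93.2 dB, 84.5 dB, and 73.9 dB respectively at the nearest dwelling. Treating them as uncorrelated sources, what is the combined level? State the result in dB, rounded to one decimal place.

Incoherent sources combine by intensity addition: L_total = 10·log₁₀(Σ 10^(L_i/10)).
Σ 10^(L/10) = 10^(99.7/10) + 10^(93.2/10) + 10^(84.5/10) + 10^(73.9/10) = 1.173e+10.
L_total = 10·log₁₀(1.173e+10) = 100.69 dB.

100.7 dB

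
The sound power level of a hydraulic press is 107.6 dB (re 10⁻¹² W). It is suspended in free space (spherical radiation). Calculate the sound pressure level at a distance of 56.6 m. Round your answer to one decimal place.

61.6 dB

Free-field spherical radiation: L_p = L_w − 10·log₁₀(4π·r²), r = 56.6 m.
4π·r² = 4.026e+04 m², 10·log₁₀ of that is 46.048 dB.
L_p = 107.6 − 46.048 = 61.55 dB.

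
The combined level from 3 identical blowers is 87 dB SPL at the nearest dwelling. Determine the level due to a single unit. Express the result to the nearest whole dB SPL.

3 equal contributions raise the level by 10·log₁₀ 3 = 4.771 dB, so each unit alone gives 87 − 4.771.

82 dB SPL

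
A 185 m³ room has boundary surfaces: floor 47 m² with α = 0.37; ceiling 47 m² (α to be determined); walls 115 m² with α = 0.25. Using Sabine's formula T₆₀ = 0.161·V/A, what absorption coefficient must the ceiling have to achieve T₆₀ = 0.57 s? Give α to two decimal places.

Required total absorption A = 0.161·185/0.57 = 52.25 m².
Absorption from the other surfaces = 47·0.37 + 115·0.25 = 46.14 m², so the ceiling must supply 6.11 m² over 47 m².
α = 6.11/47 = 0.130.

0.13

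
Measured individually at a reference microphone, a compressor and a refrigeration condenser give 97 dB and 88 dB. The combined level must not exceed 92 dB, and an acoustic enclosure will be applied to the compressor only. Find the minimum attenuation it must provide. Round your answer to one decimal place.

7.2 dB

Fixed contribution from the other source: Σ 10^(L/10) = 10^(88/10) = 6.310e+08 (88.00 dB).
The limit corresponds to 10^(92/10) = 1.585e+09; subtracting the fixed part leaves 9.539e+08 for the compressor, i.e. 89.80 dB.
So the compressor must be reduced from 97 to 89.80 dB: IL = 7.20 dB.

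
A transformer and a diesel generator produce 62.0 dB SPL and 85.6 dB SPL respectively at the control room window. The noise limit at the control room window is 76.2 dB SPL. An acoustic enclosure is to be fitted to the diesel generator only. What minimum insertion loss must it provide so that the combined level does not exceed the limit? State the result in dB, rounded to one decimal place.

9.6 dB

Everything except the diesel generator sums to 10^(62.0/10) = 1.585e+06 in linear terms, 62.00 dB SPL.
To meet 76.2 dB SPL overall, the treated diesel generator may contribute at most 10^(76.2/10) − 1.585e+06 = 4.010e+07, i.e. 76.03 dB SPL.
So the diesel generator must be reduced from 85.6 to 76.03 dB SPL: IL = 9.57 dB.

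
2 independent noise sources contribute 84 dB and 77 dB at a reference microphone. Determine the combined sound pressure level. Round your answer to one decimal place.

84.8 dB

Incoherent sources combine by intensity addition: L_total = 10·log₁₀(Σ 10^(L_i/10)).
Σ 10^(L/10) = 10^(84/10) + 10^(77/10) = 3.013e+08.
L_total = 10·log₁₀(3.013e+08) = 84.79 dB.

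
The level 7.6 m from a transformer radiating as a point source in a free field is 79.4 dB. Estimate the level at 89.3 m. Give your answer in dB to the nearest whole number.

Point-source attenuation: ΔL = 20·log₁₀(r₂/r₁) = 20·log₁₀(89.3/7.6) = 21.401 dB.
L₂ = 79.4 − 20·log₁₀(89.3/7.6) = 79.4 − 21.401 = 58.00 dB.

58 dB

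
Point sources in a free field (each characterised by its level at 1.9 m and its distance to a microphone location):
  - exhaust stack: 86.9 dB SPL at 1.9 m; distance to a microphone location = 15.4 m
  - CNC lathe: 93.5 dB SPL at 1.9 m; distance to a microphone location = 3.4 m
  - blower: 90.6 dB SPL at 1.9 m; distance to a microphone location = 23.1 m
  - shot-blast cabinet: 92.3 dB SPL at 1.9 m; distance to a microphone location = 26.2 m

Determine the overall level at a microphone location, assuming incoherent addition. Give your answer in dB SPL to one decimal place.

88.6 dB SPL

Apply inverse-square spreading to bring every level to the receiver, then sum 10^(L/10).
exhaust stack: 86.9 − 20·log₁₀(15.4/1.9) = 86.9 − 18.18 = 68.72 dB SPL.
CNC lathe: 93.5 − 20·log₁₀(3.4/1.9) = 93.5 − 5.05 = 88.45 dB SPL.
blower: 90.6 − 20·log₁₀(23.1/1.9) = 90.6 − 21.70 = 68.90 dB SPL.
shot-blast cabinet: 92.3 − 20·log₁₀(26.2/1.9) = 92.3 − 22.79 = 69.51 dB SPL.
Σ 10^(L/10) = 7.233e+08 → L_total = 10·log₁₀(7.233e+08) = 88.59 dB SPL.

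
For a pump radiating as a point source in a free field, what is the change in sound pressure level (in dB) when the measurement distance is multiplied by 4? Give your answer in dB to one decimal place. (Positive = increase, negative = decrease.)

A point source loses 6 dB per doubling of distance; generally ΔL = −20·log₁₀(r₂/r₁).
ΔL = −20·log₁₀(4) = -12.04 dB.

-12.0 dB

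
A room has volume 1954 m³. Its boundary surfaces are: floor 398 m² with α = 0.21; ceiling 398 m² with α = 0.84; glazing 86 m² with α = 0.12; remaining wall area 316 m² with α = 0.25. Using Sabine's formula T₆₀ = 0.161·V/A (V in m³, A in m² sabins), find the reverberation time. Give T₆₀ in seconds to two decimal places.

A = Σ Sᵢαᵢ = 398·0.21 + 398·0.84 + 86·0.12 + 316·0.25 = 507.22 m².
T₆₀ = 0.161·V/A = 0.161·1954/507.22 = 0.620 s.

0.62 s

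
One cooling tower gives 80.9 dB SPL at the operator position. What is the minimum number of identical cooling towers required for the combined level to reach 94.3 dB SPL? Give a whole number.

22

The shortfall is 94.3 − 80.9 = 13.4 dB, and N units add 10·log₁₀ N, so need 10·log₁₀ N ≥ 13.4.
N ≥ 10^(13.4/10) = 21.878, so N = 22.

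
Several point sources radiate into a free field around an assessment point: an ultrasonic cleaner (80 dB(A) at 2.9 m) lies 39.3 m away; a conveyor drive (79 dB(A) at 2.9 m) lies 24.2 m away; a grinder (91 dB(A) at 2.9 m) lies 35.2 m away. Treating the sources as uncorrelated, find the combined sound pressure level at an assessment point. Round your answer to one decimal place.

Apply inverse-square spreading to bring every level to the receiver, then sum 10^(L/10).
ultrasonic cleaner: 80 − 20·log₁₀(39.3/2.9) = 80 − 22.64 = 57.36 dB(A).
conveyor drive: 79 − 20·log₁₀(24.2/2.9) = 79 − 18.43 = 60.57 dB(A).
grinder: 91 − 20·log₁₀(35.2/2.9) = 91 − 21.68 = 69.32 dB(A).
Σ 10^(L/10) = 1.023e+07 → L_total = 10·log₁₀(1.023e+07) = 70.10 dB(A).

70.1 dB(A)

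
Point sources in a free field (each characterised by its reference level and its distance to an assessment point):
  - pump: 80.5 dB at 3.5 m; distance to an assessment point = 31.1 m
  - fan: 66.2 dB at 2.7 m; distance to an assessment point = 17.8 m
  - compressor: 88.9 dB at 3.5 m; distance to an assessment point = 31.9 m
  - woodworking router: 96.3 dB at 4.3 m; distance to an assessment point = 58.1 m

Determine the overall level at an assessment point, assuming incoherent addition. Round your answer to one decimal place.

Apply inverse-square spreading to bring every level to the receiver, then sum 10^(L/10).
pump: 80.5 − 20·log₁₀(31.1/3.5) = 80.5 − 18.97 = 61.53 dB.
fan: 66.2 − 20·log₁₀(17.8/2.7) = 66.2 − 16.38 = 49.82 dB.
compressor: 88.9 − 20·log₁₀(31.9/3.5) = 88.9 − 19.19 = 69.71 dB.
woodworking router: 96.3 − 20·log₁₀(58.1/4.3) = 96.3 − 22.61 = 73.69 dB.
Σ 10^(L/10) = 3.423e+07 → L_total = 10·log₁₀(3.423e+07) = 75.34 dB.

75.3 dB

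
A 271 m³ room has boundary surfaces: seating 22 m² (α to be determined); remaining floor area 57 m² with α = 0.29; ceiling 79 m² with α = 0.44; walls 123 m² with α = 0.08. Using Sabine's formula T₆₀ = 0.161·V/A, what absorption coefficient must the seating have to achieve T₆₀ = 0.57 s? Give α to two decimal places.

A = 0.161·V/T₆₀ = 0.161·271/0.57 = 76.55 m² sabins.
Absorption from the other surfaces = 57·0.29 + 79·0.44 + 123·0.08 = 61.13 m², so the seating must supply 15.42 m² over 22 m².
α = 15.42/22 = 0.701.

0.70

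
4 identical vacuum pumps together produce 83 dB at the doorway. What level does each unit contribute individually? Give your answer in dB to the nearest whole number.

77 dB

Dividing the total intensity by 4 lowers the level by 10·log₁₀ 4 = 6.021 dB: L₁ = 83 − 6.021.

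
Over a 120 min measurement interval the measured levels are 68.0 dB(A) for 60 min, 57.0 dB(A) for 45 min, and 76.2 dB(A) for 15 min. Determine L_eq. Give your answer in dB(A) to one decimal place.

Weight each interval's intensity by its duration and average over T = 120 min:
Σ tᵢ·10^(Lᵢ/10) = 60·10^(68.0/10) + 45·10^(57.0/10) + 15·10^(76.2/10) = 1.026e+09.
L_eq = 10·log₁₀(1.026e+09/120) = 69.32 dB(A).

69.3 dB(A)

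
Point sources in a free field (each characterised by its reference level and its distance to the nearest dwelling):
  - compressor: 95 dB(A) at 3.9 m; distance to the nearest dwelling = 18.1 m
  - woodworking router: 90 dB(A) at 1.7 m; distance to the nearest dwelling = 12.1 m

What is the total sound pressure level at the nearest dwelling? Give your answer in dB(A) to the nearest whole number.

Propagate each source to the receiver with L = L_ref − 20·log₁₀(r/r_ref), then add intensities.
compressor: 95 − 20·log₁₀(18.1/3.9) = 95 − 13.33 = 81.67 dB(A).
woodworking router: 90 − 20·log₁₀(12.1/1.7) = 90 − 17.05 = 72.95 dB(A).
Σ 10^(L/10) = 1.666e+08 → L_total = 10·log₁₀(1.666e+08) = 82.22 dB(A).

82 dB(A)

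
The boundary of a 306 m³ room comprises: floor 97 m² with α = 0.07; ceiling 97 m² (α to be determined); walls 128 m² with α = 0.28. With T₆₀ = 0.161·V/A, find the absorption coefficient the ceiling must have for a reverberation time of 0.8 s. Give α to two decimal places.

0.20

Required total absorption A = 0.161·306/0.8 = 61.58 m².
Absorption from the other surfaces = 97·0.07 + 128·0.28 = 42.63 m², so the ceiling must supply 18.95 m² over 97 m².
α = 18.95/97 = 0.195.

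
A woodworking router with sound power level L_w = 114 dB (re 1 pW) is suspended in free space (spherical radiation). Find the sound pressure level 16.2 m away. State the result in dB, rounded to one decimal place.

78.8 dB

Free-field spherical radiation: L_p = L_w − 10·log₁₀(4π·r²), r = 16.2 m.
4π·r² = 3298 m², 10·log₁₀ of that is 35.182 dB.
L_p = 114 − 35.182 = 78.82 dB.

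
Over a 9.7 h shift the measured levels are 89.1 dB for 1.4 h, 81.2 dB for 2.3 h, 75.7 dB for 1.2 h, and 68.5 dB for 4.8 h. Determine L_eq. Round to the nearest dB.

L_eq = 10·log₁₀[(1/T)·Σ tᵢ·10^(Lᵢ/10)] with T = 9.7 h.
Σ tᵢ·10^(Lᵢ/10) = 1.4·10^(89.1/10) + 2.3·10^(81.2/10) + 1.2·10^(75.7/10) + 4.8·10^(68.5/10) = 1.520e+09.
L_eq = 10·log₁₀(1.520e+09/9.7) = 81.95 dB.

82 dB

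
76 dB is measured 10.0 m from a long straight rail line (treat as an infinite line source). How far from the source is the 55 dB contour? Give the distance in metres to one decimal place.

The 21.0 dB drop corresponds to a distance ratio of 10^(21.0/10) for a line source.
r₂ = 10.0·10^((76−55)/10) = 10.0·10^(21.0/10) = 1258.93 m.

1258.9 m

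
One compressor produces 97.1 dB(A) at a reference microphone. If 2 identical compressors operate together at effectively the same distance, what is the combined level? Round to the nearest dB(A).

100 dB(A)

L_total = L₁ + 10·log₁₀ N for N identical incoherent sources.
L_total = 97.1 + 10·log₁₀(2) = 97.1 + 3.010 = 100.11 dB(A).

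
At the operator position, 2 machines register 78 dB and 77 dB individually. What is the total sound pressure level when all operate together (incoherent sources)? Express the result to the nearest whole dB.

81 dB

For uncorrelated sources the intensities add, so convert each level to linear form, sum, and take 10·log₁₀ of the total.
Σ 10^(L/10) = 10^(78/10) + 10^(77/10) = 1.132e+08.
L_total = 10·log₁₀(1.132e+08) = 80.54 dB.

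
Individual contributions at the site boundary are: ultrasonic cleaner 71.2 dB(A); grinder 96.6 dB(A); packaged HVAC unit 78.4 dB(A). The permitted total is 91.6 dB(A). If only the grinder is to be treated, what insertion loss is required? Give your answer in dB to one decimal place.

5.3 dB

The untreated sources together contribute 10^(71.2/10) + 10^(78.4/10) = 8.237e+07, i.e. 79.16 dB(A).
To meet 91.6 dB(A) overall, the treated grinder may contribute at most 10^(91.6/10) − 8.237e+07 = 1.363e+09, i.e. 91.35 dB(A).
So the grinder must be reduced from 96.6 to 91.35 dB(A): IL = 5.25 dB.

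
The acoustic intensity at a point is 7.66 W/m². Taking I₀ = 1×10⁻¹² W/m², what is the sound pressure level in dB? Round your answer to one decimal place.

128.8 dB

I/I₀ = 7.66/10⁻¹² = 7.66×10^12, and L = 10·log₁₀(I/I₀).
L = 10·(0.8842 + 12) = 128.84 dB.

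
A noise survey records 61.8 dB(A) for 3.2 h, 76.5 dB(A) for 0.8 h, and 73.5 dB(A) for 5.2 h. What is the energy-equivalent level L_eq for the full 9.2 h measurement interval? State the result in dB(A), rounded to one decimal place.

72.3 dB(A)

L_eq = 10·log₁₀[(1/T)·Σ tᵢ·10^(Lᵢ/10)] with T = 9.2 h.
Σ tᵢ·10^(Lᵢ/10) = 3.2·10^(61.8/10) + 0.8·10^(76.5/10) + 5.2·10^(73.5/10) = 1.570e+08.
L_eq = 10·log₁₀(1.570e+08/9.2) = 72.32 dB(A).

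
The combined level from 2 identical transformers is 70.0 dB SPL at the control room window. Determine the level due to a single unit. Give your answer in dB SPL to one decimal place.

67.0 dB SPL

For N identical incoherent sources L_total = L₁ + 10·log₁₀ N, so L₁ = 70.0 − 10·log₁₀(2) = 70.0 − 3.010.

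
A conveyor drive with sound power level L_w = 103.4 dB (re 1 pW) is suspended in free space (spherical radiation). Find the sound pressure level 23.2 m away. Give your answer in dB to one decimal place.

L_p = L_w − 10·log₁₀(4π·r²) with r = 23.2 m.
4π·r² = 6764 m², 10·log₁₀ of that is 38.302 dB.
L_p = 103.4 − 38.302 = 65.10 dB.

65.1 dB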